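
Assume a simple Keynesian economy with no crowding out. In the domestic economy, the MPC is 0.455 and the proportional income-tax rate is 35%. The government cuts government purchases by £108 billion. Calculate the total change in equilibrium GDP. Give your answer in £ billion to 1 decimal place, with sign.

Spending multiplier = 1/(1 − c(1−t)) = 1/(1 − 0.455×0.65) = 1/0.70425 ≈ 1.42.
ΔY = k × ΔG = (−£108 billion) / 0.70425 ≈ −£153.4 billion.

−£153.4 billion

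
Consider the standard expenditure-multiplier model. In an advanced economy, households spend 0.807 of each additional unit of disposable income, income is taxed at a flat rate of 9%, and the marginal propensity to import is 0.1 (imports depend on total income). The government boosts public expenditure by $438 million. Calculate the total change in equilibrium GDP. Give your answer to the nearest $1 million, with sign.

+$1,198 million

Spending multiplier = 1/(1 − c(1−t) + m) = 1/(1 − 0.807×0.91 + 0.1) = 1/0.36563 ≈ 2.735.
ΔY = k × ΔG = (+$438 million) / 0.36563 ≈ +$1,198 million.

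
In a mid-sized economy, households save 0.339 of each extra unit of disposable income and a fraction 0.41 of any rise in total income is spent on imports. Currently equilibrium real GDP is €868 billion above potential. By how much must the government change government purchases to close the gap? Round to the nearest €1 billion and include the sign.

MPC = 1 − MPS = 1 − 0.339 = 0.661.
Spending multiplier = 1/(1 − c + m) = 1/(1 − 0.661 + 0.41) = 1/0.749 ≈ 1.335.
Need ΔY = −€868 billion, so ΔG = ΔY/k = (−€868 billion) × 0.749 ≈ −€650 billion.
The government should cut government purchases by €650 billion.

−€650 billion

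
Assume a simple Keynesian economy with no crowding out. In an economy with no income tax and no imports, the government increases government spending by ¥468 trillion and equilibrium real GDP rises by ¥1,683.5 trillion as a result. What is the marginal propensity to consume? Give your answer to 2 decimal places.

0.72

Implied spending multiplier k = ΔY/ΔG = 1,683.5/468 ≈ 3.5972.
Since k = 1/(1 − MPC), MPC = 1 − 1/k = 1 − ΔG/ΔY = 1 − 468/1,683.5 ≈ 0.72.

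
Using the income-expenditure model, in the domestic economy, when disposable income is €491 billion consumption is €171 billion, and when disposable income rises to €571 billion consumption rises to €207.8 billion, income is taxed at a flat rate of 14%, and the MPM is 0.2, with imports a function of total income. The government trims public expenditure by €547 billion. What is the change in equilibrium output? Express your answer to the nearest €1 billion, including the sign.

−€680 billion

MPC = ΔC/ΔYd = (207.8 − 171)/(571 − 491) = 36.8/80 = 0.46.
Government-spending multiplier = 1/(1 − c(1−t) + m) = 1/(1 − 0.46×0.86 + 0.2) = 1/0.8044 ≈ 1.243.
ΔY = k × ΔG = (−€547 billion) / 0.8044 ≈ −€680 billion.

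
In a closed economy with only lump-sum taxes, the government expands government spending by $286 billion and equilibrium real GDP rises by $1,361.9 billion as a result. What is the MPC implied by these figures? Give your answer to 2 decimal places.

Implied spending multiplier k = ΔY/ΔG = 1,361.9/286 ≈ 4.7619.
Since k = 1/(1 − MPC), MPC = 1 − 1/k = 1 − ΔG/ΔY = 1 − 286/1,361.9 ≈ 0.79.

0.79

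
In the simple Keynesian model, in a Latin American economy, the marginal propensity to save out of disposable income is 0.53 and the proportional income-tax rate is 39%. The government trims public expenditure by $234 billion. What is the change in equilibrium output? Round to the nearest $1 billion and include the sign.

−$328 billion

MPC = 1 − MPS = 1 − 0.53 = 0.47.
Government-spending multiplier = 1/(1 − c(1−t)) = 1/(1 − 0.47×0.61) = 1/0.7133 ≈ 1.402.
ΔY = k × ΔG = (−$234 billion) / 0.7133 ≈ −$328 billion.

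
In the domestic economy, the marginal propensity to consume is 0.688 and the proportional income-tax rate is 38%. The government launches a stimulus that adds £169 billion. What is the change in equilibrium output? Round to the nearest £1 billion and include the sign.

Expenditure multiplier = 1/(1 − c(1−t)) = 1/(1 − 0.688×0.62) = 1/0.57344 ≈ 1.744.
ΔY = k × ΔG = (+£169 billion) / 0.57344 ≈ +£295 billion.

+£295 billion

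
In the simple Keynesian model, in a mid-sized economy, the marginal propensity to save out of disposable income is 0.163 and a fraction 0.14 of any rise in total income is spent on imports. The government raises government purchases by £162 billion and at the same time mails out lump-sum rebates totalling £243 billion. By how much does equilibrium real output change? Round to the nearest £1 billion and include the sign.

+£1,206 billion

MPC = 1 − MPS = 1 − 0.163 = 0.837.
Expenditure multiplier = 1/(1 − c + m) = 1/(1 − 0.837 + 0.14) = 1/0.303 ≈ 3.3.
ΔG contributes k·ΔG = (+£162 billion) / 0.303 ≈ +£534.7 billion.
ΔT of −£243 billion changes first-round spending by −c·ΔT = +£203.391 billion, contributing k·(−c·ΔT) = (+£203.391 billion) / 0.303 ≈ +£671.3 billion.
Net ΔY = k(ΔG − c·ΔT) = (+£365.391 billion) / 0.303 ≈ +£1,206 billion.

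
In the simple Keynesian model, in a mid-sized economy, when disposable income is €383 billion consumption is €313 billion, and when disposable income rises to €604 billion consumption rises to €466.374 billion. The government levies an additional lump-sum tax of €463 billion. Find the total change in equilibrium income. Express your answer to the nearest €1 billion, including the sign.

−€1,050 billion

MPC = ΔC/ΔYd = (466.374 − 313)/(604 − 383) = 153.374/221 = 0.694.
A lump-sum tax change of +€463 billion shifts disposable income by −€463 billion; first-round consumption changes by −c × ΔT = −0.694 × (+€463 billion) = −€321.322 billion.
Expenditure multiplier = 1/(1 − MPC) = 1/(1 − 0.694) = 1/0.306 ≈ 3.268.
The tax multiplier is −c × k ≈ −2.268, so ΔY = k × (−c·ΔT) = (−€321.322 billion) / 0.306 ≈ −€1,050 billion.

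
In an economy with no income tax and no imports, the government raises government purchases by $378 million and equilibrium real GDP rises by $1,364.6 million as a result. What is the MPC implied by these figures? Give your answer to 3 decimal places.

Implied spending multiplier k = ΔY/ΔG = 1,364.6/378 ≈ 3.6101.
Since k = 1/(1 − MPC), MPC = 1 − 1/k = 1 − ΔG/ΔY = 1 − 378/1,364.6 ≈ 0.723.

0.723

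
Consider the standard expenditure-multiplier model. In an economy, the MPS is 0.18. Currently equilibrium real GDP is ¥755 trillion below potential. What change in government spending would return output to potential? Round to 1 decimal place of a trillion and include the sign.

MPC = 1 − MPS = 1 − 0.18 = 0.82.
Spending multiplier = 1/(1 − MPC) = 1/(1 − 0.82) = 1/0.18 ≈ 5.556.
Need ΔY = +¥755 trillion, so ΔG = ΔY/k = (+¥755 trillion) × 0.18 = +¥135.9 trillion.
The government should increase government spending by ¥135.9 trillion.

+¥135.9 trillion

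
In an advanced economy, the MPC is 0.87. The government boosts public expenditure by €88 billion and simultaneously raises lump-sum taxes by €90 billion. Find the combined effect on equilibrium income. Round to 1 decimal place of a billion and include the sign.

Expenditure multiplier = 1/(1 − MPC) = 1/(1 − 0.87) = 1/0.13 ≈ 7.692.
ΔG contributes k·ΔG = (+€88 billion) / 0.13 ≈ +€676.9 billion.
ΔT of +€90 billion changes first-round spending by −c·ΔT = −€78.3 billion, contributing k·(−c·ΔT) = (−€78.3 billion) / 0.13 ≈ −€602.3 billion.
Net ΔY = k(ΔG − c·ΔT) = (+€9.7 billion) / 0.13 ≈ +€74.6 billion.

+€74.6 billion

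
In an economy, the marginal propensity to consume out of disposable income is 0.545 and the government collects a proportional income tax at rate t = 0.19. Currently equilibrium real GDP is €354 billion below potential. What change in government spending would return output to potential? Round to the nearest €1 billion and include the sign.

+€198 billion

Spending multiplier = 1/(1 − c(1−t)) = 1/(1 − 0.545×0.81) = 1/0.55855 ≈ 1.79.
Need ΔY = +€354 billion, so ΔG = ΔY/k = (+€354 billion) × 0.55855 ≈ +€198 billion.
The government should increase government spending by €198 billion.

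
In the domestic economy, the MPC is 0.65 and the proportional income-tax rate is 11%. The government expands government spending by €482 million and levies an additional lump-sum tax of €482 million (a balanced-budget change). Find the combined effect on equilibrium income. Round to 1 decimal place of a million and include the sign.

Expenditure multiplier = 1/(1 − c(1−t)) = 1/(1 − 0.65×0.89) = 1/0.4215 ≈ 2.372.
ΔG contributes k·ΔG = (+€482 million) / 0.4215 ≈ +€1,143.5 million.
ΔT of +€482 million changes first-round spending by −c·ΔT = −€313.3 million, contributing k·(−c·ΔT) = (−€313.3 million) / 0.4215 ≈ −€743.3 million.
Net ΔY = k(ΔG − c·ΔT) = (+€168.7 million) / 0.4215 ≈ +€400.2 million.

+€400.2 million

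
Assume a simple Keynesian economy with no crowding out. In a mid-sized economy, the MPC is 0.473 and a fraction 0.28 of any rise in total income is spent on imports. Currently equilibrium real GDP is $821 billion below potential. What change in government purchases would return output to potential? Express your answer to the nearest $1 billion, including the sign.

+$663 billion

Spending multiplier = 1/(1 − c + m) = 1/(1 − 0.473 + 0.28) = 1/0.807 ≈ 1.239.
Need ΔY = +$821 billion, so ΔG = ΔY/k = (+$821 billion) × 0.807 ≈ +$663 billion.
The government should increase government purchases by $663 billion.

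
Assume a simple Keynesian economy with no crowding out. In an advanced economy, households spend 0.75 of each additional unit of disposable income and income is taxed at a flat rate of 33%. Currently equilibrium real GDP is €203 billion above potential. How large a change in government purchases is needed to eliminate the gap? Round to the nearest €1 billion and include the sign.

−€101 billion

Spending multiplier = 1/(1 − c(1−t)) = 1/(1 − 0.75×0.67) = 1/0.4975 ≈ 2.01.
Need ΔY = −€203 billion, so ΔG = ΔY/k = (−€203 billion) × 0.4975 ≈ −€101 billion.
The government should cut government purchases by €101 billion.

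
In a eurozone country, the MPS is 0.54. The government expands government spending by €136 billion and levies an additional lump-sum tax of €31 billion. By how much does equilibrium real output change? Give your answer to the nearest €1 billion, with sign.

MPC = 1 − MPS = 1 − 0.54 = 0.46.
Expenditure multiplier = 1/(1 − MPC) = 1/(1 − 0.46) = 1/0.54 ≈ 1.852.
ΔG contributes k·ΔG = (+€136 billion) / 0.54 ≈ +€251.9 billion.
ΔT of +€31 billion changes first-round spending by −c·ΔT = −€14.26 billion, contributing k·(−c·ΔT) = (−€14.26 billion) / 0.54 ≈ −€26.4 billion.
Net ΔY = k(ΔG − c·ΔT) = (+€121.74 billion) / 0.54 ≈ +€225 billion.

+€225 billion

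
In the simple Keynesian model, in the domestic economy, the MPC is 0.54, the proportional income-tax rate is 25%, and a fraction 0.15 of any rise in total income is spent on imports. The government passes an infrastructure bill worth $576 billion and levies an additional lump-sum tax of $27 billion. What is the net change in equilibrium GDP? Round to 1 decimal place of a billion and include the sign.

Expenditure multiplier = 1/(1 − c(1−t) + m) = 1/(1 − 0.54×0.75 + 0.15) = 1/0.745 ≈ 1.342.
ΔG contributes k·ΔG = (+$576 billion) / 0.745 ≈ +$773.2 billion.
ΔT of +$27 billion changes first-round spending by −c·ΔT = −$14.58 billion, contributing k·(−c·ΔT) = (−$14.58 billion) / 0.745 ≈ −$19.6 billion.
Net ΔY = k(ΔG − c·ΔT) = (+$561.42 billion) / 0.745 ≈ +$753.6 billion.

+$753.6 billion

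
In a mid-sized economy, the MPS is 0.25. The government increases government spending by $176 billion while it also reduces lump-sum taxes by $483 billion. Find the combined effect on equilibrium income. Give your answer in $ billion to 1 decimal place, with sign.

MPC = 1 − MPS = 1 − 0.25 = 0.75.
Expenditure multiplier = 1/(1 − MPC) = 1/(1 − 0.75) = 1/0.25 = 4.
ΔG contributes k·ΔG = (+$176 billion) / 0.25 = +$704 billion.
ΔT of −$483 billion changes first-round spending by −c·ΔT = +$362.25 billion, contributing k·(−c·ΔT) = (+$362.25 billion) / 0.25 = +$1,449 billion.
Net ΔY = k(ΔG − c·ΔT) = (+$538.25 billion) / 0.25 = +$2,153 billion.

+$2,153.0 billion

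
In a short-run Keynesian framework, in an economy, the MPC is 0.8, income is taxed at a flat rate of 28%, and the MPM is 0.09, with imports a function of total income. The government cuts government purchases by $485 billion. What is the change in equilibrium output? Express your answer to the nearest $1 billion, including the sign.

Spending multiplier = 1/(1 − c(1−t) + m) = 1/(1 − 0.8×0.72 + 0.09) = 1/0.514 ≈ 1.946.
ΔY = k × ΔG = (−$485 billion) / 0.514 ≈ −$944 billion.

−$944 billion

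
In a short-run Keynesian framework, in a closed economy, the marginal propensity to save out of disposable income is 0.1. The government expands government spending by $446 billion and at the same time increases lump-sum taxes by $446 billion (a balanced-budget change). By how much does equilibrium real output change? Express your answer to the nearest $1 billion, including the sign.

+$446 billion

MPC = 1 − MPS = 1 − 0.1 = 0.9.
Expenditure multiplier = 1/(1 − MPC) = 1/(1 − 0.9) = 1/0.1 = 10.
ΔG contributes k·ΔG = (+$446 billion) / 0.1 = +$4,460 billion.
ΔT of +$446 billion changes first-round spending by −c·ΔT = −$401.4 billion, contributing k·(−c·ΔT) = (−$401.4 billion) / 0.1 = −$4,014 billion.
With ΔG = ΔT and no other leakages, the balanced-budget multiplier is 1, so ΔY = ΔG = +$446 billion.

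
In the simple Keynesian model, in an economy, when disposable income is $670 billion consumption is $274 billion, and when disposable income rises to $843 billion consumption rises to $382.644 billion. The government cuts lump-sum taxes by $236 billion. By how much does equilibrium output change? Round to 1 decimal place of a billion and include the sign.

MPC = ΔC/ΔYd = (382.644 − 274)/(843 − 670) = 108.644/173 = 0.628.
A lump-sum tax change of −$236 billion shifts disposable income by +$236 billion; first-round consumption changes by −c × ΔT = −0.628 × (−$236 billion) = +$148.208 billion.
Expenditure multiplier = 1/(1 − MPC) = 1/(1 − 0.628) = 1/0.372 ≈ 2.688.
The tax multiplier is −c × k ≈ −1.688, so ΔY = k × (−c·ΔT) = (+$148.208 billion) / 0.372 ≈ +$398.4 billion.

+$398.4 billion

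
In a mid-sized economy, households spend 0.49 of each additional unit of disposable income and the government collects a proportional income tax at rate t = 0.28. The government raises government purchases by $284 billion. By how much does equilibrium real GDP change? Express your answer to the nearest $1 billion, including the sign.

+$439 billion

Spending multiplier = 1/(1 − c(1−t)) = 1/(1 − 0.49×0.72) = 1/0.6472 ≈ 1.545.
ΔY = k × ΔG = (+$284 billion) / 0.6472 ≈ +$439 billion.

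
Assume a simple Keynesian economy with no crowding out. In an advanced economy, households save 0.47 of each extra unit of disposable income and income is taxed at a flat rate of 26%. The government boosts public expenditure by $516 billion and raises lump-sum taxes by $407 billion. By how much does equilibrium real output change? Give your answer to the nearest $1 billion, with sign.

+$494 billion

MPC = 1 − MPS = 1 − 0.47 = 0.53.
Expenditure multiplier = 1/(1 − c(1−t)) = 1/(1 − 0.53×0.74) = 1/0.6078 ≈ 1.645.
ΔG contributes k·ΔG = (+$516 billion) / 0.6078 ≈ +$849 billion.
ΔT of +$407 billion changes first-round spending by −c·ΔT = −$215.71 billion, contributing k·(−c·ΔT) = (−$215.71 billion) / 0.6078 ≈ −$354.9 billion.
Net ΔY = k(ΔG − c·ΔT) = (+$300.29 billion) / 0.6078 ≈ +$494 billion.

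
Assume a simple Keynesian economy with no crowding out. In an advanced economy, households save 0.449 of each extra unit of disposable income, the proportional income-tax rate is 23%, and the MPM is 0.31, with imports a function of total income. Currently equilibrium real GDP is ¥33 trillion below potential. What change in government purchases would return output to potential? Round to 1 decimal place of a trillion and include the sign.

MPC = 1 − MPS = 1 − 0.449 = 0.551.
Spending multiplier = 1/(1 − c(1−t) + m) = 1/(1 − 0.551×0.77 + 0.31) = 1/0.88573 ≈ 1.129.
Need ΔY = +¥33 trillion, so ΔG = ΔY/k = (+¥33 trillion) × 0.88573 ≈ +¥29.2 trillion.
The government should increase government purchases by ¥29.2 trillion.

+¥29.2 trillion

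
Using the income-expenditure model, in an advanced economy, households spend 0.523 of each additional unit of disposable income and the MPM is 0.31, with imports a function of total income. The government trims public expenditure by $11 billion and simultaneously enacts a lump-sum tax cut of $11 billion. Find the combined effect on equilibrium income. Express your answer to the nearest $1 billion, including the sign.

−$7 billion

Expenditure multiplier = 1/(1 − c + m) = 1/(1 − 0.523 + 0.31) = 1/0.787 ≈ 1.271.
ΔG contributes k·ΔG = (−$11 billion) / 0.787 ≈ −$14 billion.
ΔT of −$11 billion changes first-round spending by −c·ΔT = +$5.753 billion, contributing k·(−c·ΔT) = (+$5.753 billion) / 0.787 ≈ +$7.3 billion.
Net ΔY = k(ΔG − c·ΔT) = (−$5.247 billion) / 0.787 ≈ −$7 billion.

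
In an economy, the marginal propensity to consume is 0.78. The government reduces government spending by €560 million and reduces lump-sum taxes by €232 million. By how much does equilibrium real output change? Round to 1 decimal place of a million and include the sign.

−€1,722.9 million

Expenditure multiplier = 1/(1 − MPC) = 1/(1 − 0.78) = 1/0.22 ≈ 4.545.
ΔG contributes k·ΔG = (−€560 million) / 0.22 ≈ −€2,545.5 million.
ΔT of −€232 million changes first-round spending by −c·ΔT = +€180.96 million, contributing k·(−c·ΔT) = (+€180.96 million) / 0.22 ≈ +€822.5 million.
Net ΔY = k(ΔG − c·ΔT) = (−€379.04 million) / 0.22 ≈ −€1,722.9 million.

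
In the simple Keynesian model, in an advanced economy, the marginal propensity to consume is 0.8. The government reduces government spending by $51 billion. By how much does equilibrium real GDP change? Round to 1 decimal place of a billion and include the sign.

−$255.0 billion

Government-spending multiplier = 1/(1 − MPC) = 1/(1 − 0.8) = 1/0.2 = 5.
ΔY = k × ΔG = (−$51 billion) / 0.2 = −$255 billion.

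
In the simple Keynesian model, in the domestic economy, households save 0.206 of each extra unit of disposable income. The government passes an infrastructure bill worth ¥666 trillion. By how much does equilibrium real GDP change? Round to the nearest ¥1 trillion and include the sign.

+¥3,233 trillion

MPC = 1 − MPS = 1 − 0.206 = 0.794.
Government-spending multiplier = 1/(1 − MPC) = 1/(1 − 0.794) = 1/0.206 ≈ 4.854.
ΔY = k × ΔG = (+¥666 trillion) / 0.206 ≈ +¥3,233 trillion.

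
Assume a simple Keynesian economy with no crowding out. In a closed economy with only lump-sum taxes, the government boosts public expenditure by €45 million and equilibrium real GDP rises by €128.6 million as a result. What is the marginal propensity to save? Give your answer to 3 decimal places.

0.350

Implied spending multiplier k = ΔY/ΔG = 128.6/45 ≈ 2.8578.
Since k = 1/(1 − MPC), MPC = 1 − 1/k = 1 − ΔG/ΔY = 1 − 45/128.6 ≈ 0.650.
MPS = 1 − MPC = 0.350.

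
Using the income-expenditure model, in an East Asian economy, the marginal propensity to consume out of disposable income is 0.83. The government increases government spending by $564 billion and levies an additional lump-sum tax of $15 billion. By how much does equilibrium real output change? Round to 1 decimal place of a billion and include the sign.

Expenditure multiplier = 1/(1 − MPC) = 1/(1 − 0.83) = 1/0.17 ≈ 5.882.
ΔG contributes k·ΔG = (+$564 billion) / 0.17 ≈ +$3,317.6 billion.
ΔT of +$15 billion changes first-round spending by −c·ΔT = −$12.45 billion, contributing k·(−c·ΔT) = (−$12.45 billion) / 0.17 ≈ −$73.2 billion.
Net ΔY = k(ΔG − c·ΔT) = (+$551.55 billion) / 0.17 ≈ +$3,244.4 billion.

+$3,244.4 billion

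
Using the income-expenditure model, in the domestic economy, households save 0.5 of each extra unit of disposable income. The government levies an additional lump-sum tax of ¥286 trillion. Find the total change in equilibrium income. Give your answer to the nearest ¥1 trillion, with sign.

−¥286 trillion

MPC = 1 − MPS = 1 − 0.5 = 0.5.
A lump-sum tax change of +¥286 trillion shifts disposable income by −¥286 trillion; first-round consumption changes by −c × ΔT = −0.5 × (+¥286 trillion) = −¥143 trillion.
Expenditure multiplier = 1/(1 − MPC) = 1/(1 − 0.5) = 1/0.5 = 2.
The tax multiplier is −c × k = −1, so ΔY = k × (−c·ΔT) = (−¥143 trillion) / 0.5 = −¥286 trillion.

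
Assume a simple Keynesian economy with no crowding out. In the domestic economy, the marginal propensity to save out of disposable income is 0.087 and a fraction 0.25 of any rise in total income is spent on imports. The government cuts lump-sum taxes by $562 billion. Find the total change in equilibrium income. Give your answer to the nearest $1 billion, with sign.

MPC = 1 − MPS = 1 − 0.087 = 0.913.
A lump-sum tax change of −$562 billion shifts disposable income by +$562 billion; first-round consumption changes by −c × ΔT = −0.913 × (−$562 billion) = +$513.106 billion.
Expenditure multiplier = 1/(1 − c + m) = 1/(1 − 0.913 + 0.25) = 1/0.337 ≈ 2.967.
The tax multiplier is −c × k ≈ −2.709, so ΔY = k × (−c·ΔT) = (+$513.106 billion) / 0.337 ≈ +$1,523 billion.

+$1,523 billion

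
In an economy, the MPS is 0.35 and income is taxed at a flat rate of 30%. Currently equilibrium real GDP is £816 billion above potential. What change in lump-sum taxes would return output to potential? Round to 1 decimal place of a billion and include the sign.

+£684.2 billion

MPC = 1 − MPS = 1 − 0.35 = 0.65.
Spending multiplier = 1/(1 − c(1−t)) = 1/(1 − 0.65×0.7) = 1/0.545 ≈ 1.835.
Tax multiplier = −c·k = −0.65/0.545 ≈ −1.193. Need ΔY = −£816 billion, so ΔT = ΔY/(−c·k) = −(−£816 billion) × 0.545 / 0.65 ≈ +£684.2 billion.
The government should raise lump-sum taxes by £684.2 billion.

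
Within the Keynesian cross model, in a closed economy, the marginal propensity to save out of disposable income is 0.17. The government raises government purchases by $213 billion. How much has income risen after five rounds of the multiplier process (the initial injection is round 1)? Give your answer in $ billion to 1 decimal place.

MPC = 1 − MPS = 1 − 0.17 = 0.83.
Round 1 adds ΔG = $213 billion; each later round is MPC = 0.83 times the previous.
After 5 rounds: 213 + 176.79 + 146.7357 + 121.790631 + 101.08622373 = ΔG·(1 − c^5)/(1 − c) = 213 × (1 − 0.3939040643)/0.17 ≈ $759.4 billion.

$759.4 billion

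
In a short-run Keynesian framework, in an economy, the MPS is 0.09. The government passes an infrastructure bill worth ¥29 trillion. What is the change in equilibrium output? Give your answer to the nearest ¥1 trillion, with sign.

MPC = 1 − MPS = 1 − 0.09 = 0.91.
Spending multiplier = 1/(1 − MPC) = 1/(1 − 0.91) = 1/0.09 ≈ 11.111.
ΔY = k × ΔG = (+¥29 trillion) / 0.09 ≈ +¥322 trillion.

+¥322 trillion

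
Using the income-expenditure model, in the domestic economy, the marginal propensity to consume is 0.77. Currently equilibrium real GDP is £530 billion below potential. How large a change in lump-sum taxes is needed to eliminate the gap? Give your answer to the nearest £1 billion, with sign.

Spending multiplier = 1/(1 − MPC) = 1/(1 − 0.77) = 1/0.23 ≈ 4.348.
Tax multiplier = −c·k = −0.77/0.23 ≈ −3.348. Need ΔY = +£530 billion, so ΔT = ΔY/(−c·k) = −(+£530 billion) × 0.23 / 0.77 ≈ −£158 billion.
The government should cut lump-sum taxes by £158 billion.

−£158 billion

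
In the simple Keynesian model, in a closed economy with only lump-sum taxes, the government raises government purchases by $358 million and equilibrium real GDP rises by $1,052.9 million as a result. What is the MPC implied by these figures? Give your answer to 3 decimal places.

0.660

Implied spending multiplier k = ΔY/ΔG = 1,052.9/358 ≈ 2.9411.
Since k = 1/(1 − MPC), MPC = 1 − 1/k = 1 − ΔG/ΔY = 1 − 358/1,052.9 ≈ 0.660.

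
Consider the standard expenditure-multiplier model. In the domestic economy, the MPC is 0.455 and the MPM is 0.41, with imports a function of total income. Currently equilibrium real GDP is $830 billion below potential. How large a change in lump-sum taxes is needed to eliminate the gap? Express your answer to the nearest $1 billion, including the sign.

Spending multiplier = 1/(1 − c + m) = 1/(1 − 0.455 + 0.41) = 1/0.955 ≈ 1.047.
Tax multiplier = −c·k = −0.455/0.955 ≈ −0.476. Need ΔY = +$830 billion, so ΔT = ΔY/(−c·k) = −(+$830 billion) × 0.955 / 0.455 ≈ −$1,742 billion.
The government should cut lump-sum taxes by $1,742 billion.

−$1,742 billion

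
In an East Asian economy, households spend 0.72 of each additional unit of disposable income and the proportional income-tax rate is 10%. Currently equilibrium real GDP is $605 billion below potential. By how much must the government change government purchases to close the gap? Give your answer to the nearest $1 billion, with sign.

+$213 billion

Spending multiplier = 1/(1 − c(1−t)) = 1/(1 − 0.72×0.9) = 1/0.352 ≈ 2.841.
Need ΔY = +$605 billion, so ΔG = ΔY/k = (+$605 billion) × 0.352 ≈ +$213 billion.
The government should increase government purchases by $213 billion.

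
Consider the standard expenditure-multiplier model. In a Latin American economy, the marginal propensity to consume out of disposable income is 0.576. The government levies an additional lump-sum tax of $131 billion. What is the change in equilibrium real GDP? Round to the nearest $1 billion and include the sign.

−$178 billion

A lump-sum tax change of +$131 billion shifts disposable income by −$131 billion; first-round consumption changes by −c × ΔT = −0.576 × (+$131 billion) = −$75.456 billion.
Expenditure multiplier = 1/(1 − MPC) = 1/(1 − 0.576) = 1/0.424 ≈ 2.358.
The tax multiplier is −c × k ≈ −1.358, so ΔY = k × (−c·ΔT) = (−$75.456 billion) / 0.424 ≈ −$178 billion.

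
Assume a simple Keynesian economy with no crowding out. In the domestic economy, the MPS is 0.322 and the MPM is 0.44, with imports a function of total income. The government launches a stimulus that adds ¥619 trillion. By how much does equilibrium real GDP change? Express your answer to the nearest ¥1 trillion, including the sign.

MPC = 1 − MPS = 1 − 0.322 = 0.678.
Spending multiplier = 1/(1 − c + m) = 1/(1 − 0.678 + 0.44) = 1/0.762 ≈ 1.312.
ΔY = k × ΔG = (+¥619 trillion) / 0.762 ≈ +¥812 trillion.

+¥812 trillion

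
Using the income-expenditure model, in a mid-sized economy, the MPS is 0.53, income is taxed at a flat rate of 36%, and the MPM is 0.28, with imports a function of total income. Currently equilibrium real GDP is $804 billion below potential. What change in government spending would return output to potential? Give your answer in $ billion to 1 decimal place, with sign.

+$787.3 billion

MPC = 1 − MPS = 1 − 0.53 = 0.47.
Spending multiplier = 1/(1 − c(1−t) + m) = 1/(1 − 0.47×0.64 + 0.28) = 1/0.9792 ≈ 1.021.
Need ΔY = +$804 billion, so ΔG = ΔY/k = (+$804 billion) × 0.9792 ≈ +$787.3 billion.
The government should increase government spending by $787.3 billion.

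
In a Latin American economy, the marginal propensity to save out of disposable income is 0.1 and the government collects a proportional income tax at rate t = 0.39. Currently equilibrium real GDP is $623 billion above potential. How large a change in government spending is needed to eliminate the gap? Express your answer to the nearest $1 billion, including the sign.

MPC = 1 − MPS = 1 − 0.1 = 0.9.
Spending multiplier = 1/(1 − c(1−t)) = 1/(1 − 0.9×0.61) = 1/0.451 ≈ 2.217.
Need ΔY = −$623 billion, so ΔG = ΔY/k = (−$623 billion) × 0.451 ≈ −$281 billion.
The government should cut government spending by $281 billion.

−$281 billion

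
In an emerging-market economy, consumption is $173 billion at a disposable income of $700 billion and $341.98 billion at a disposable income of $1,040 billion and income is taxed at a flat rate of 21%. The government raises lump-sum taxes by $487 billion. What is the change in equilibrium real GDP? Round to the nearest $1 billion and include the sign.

MPC = ΔC/ΔYd = (341.98 − 173)/(1,040 − 700) = 168.98/340 = 0.497.
A lump-sum tax change of +$487 billion shifts disposable income by −$487 billion; first-round consumption changes by −c × ΔT = −0.497 × (+$487 billion) = −$242.039 billion.
Expenditure multiplier = 1/(1 − c(1−t)) = 1/(1 − 0.497×0.79) = 1/0.60737 ≈ 1.646.
The tax multiplier is −c × k ≈ −0.818, so ΔY = k × (−c·ΔT) = (−$242.039 billion) / 0.60737 ≈ −$399 billion.

−$399 billion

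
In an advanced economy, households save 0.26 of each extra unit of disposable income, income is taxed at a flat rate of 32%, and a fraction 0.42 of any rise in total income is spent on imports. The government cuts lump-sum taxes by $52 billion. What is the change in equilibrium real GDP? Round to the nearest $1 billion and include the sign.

+$42 billion

MPC = 1 − MPS = 1 − 0.26 = 0.74.
A lump-sum tax change of −$52 billion shifts disposable income by +$52 billion; first-round consumption changes by −c × ΔT = −0.74 × (−$52 billion) = +$38.48 billion.
Expenditure multiplier = 1/(1 − c(1−t) + m) = 1/(1 − 0.74×0.68 + 0.42) = 1/0.9168 ≈ 1.091.
The tax multiplier is −c × k ≈ −0.807, so ΔY = k × (−c·ΔT) = (+$38.48 billion) / 0.9168 ≈ +$42 billion.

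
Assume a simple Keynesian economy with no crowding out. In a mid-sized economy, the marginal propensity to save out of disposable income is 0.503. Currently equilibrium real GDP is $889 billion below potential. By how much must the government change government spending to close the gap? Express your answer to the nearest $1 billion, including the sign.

+$447 billion

MPC = 1 − MPS = 1 − 0.503 = 0.497.
Spending multiplier = 1/(1 − MPC) = 1/(1 − 0.497) = 1/0.503 ≈ 1.988.
Need ΔY = +$889 billion, so ΔG = ΔY/k = (+$889 billion) × 0.503 ≈ +$447 billion.
The government should increase government spending by $447 billion.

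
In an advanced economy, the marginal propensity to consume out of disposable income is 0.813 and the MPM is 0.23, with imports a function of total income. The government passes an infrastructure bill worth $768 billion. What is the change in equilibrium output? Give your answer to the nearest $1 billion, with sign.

Expenditure multiplier = 1/(1 − c + m) = 1/(1 − 0.813 + 0.23) = 1/0.417 ≈ 2.398.
ΔY = k × ΔG = (+$768 billion) / 0.417 ≈ +$1,842 billion.

+$1,842 billion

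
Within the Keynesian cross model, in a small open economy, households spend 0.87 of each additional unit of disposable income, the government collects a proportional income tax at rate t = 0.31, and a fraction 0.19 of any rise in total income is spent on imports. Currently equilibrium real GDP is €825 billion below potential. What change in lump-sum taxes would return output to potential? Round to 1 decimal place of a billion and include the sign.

Spending multiplier = 1/(1 − c(1−t) + m) = 1/(1 − 0.87×0.69 + 0.19) = 1/0.5897 ≈ 1.696.
Tax multiplier = −c·k = −0.87/0.5897 ≈ −1.475. Need ΔY = +€825 billion, so ΔT = ΔY/(−c·k) = −(+€825 billion) × 0.5897 / 0.87 ≈ −€559.2 billion.
The government should cut lump-sum taxes by €559.2 billion.

−€559.2 billion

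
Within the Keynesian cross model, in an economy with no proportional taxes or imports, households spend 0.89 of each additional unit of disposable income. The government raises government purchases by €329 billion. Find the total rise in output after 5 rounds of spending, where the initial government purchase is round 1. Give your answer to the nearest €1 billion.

Round 1 adds ΔG = €329 billion; each later round is MPC = 0.89 times the previous.
After 5 rounds: 329 + 292.81 + 260.6009 + 231.934801 + 206.42197289 = ΔG·(1 − c^5)/(1 − c) = 329 × (1 − 0.5584059449)/0.11 ≈ €1,321 billion.

€1,321 billion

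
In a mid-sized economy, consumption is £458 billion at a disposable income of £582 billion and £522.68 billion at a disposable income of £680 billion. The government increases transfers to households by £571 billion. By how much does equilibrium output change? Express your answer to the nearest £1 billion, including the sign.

MPC = ΔC/ΔYd = (522.68 − 458)/(680 − 582) = 64.68/98 = 0.66.
The transfer change shifts disposable income by +£571 billion, so first-round consumption changes by c·ΔTR = 0.66 × (+£571 billion) = +£376.86 billion.
Expenditure multiplier = 1/(1 − MPC) = 1/(1 − 0.66) = 1/0.34 ≈ 2.941.
The transfer multiplier is c × k ≈ 1.941, so ΔY = k × (c·ΔTR) = (+£376.86 billion) / 0.34 ≈ +£1,108 billion.

+£1,108 billion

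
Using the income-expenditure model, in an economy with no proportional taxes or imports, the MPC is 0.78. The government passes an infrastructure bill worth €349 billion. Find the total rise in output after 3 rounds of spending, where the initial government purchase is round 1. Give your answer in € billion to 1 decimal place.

€833.6 billion

Round 1 adds ΔG = €349 billion; each later round is MPC = 0.78 times the previous.
After 3 rounds: 349 + 272.22 + 212.3316 = ΔG·(1 − c^3)/(1 − c) = 349 × (1 − 0.474552)/0.22 ≈ €833.6 billion.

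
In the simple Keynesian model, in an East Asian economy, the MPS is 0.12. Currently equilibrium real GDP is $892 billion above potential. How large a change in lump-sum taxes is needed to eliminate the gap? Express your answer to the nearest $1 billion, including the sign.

MPC = 1 − MPS = 1 − 0.12 = 0.88.
Spending multiplier = 1/(1 − MPC) = 1/(1 − 0.88) = 1/0.12 ≈ 8.333.
Tax multiplier = −c·k = −0.88/0.12 ≈ −7.333. Need ΔY = −$892 billion, so ΔT = ΔY/(−c·k) = −(−$892 billion) × 0.12 / 0.88 ≈ +$122 billion.
The government should raise lump-sum taxes by $122 billion.

+$122 billion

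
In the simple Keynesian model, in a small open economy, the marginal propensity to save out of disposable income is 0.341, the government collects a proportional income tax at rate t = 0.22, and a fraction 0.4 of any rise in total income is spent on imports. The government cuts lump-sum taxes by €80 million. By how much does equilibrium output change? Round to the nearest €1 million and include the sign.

MPC = 1 − MPS = 1 − 0.341 = 0.659.
A lump-sum tax change of −€80 million shifts disposable income by +€80 million; first-round consumption changes by −c × ΔT = −0.659 × (−€80 million) = +€52.72 million.
Expenditure multiplier = 1/(1 − c(1−t) + m) = 1/(1 − 0.659×0.78 + 0.4) = 1/0.88598 ≈ 1.129.
The tax multiplier is −c × k ≈ −0.744, so ΔY = k × (−c·ΔT) = (+€52.72 million) / 0.88598 ≈ +€60 million.

+€60 million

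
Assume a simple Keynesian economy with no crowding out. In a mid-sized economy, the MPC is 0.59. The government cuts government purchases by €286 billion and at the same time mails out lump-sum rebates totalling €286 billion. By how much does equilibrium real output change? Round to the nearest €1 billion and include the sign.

Expenditure multiplier = 1/(1 − MPC) = 1/(1 − 0.59) = 1/0.41 ≈ 2.439.
ΔG contributes k·ΔG = (−€286 billion) / 0.41 ≈ −€697.6 billion.
ΔT of −€286 billion changes first-round spending by −c·ΔT = +€168.74 billion, contributing k·(−c·ΔT) = (+€168.74 billion) / 0.41 ≈ +€411.6 billion.
With ΔG = ΔT and no other leakages, the balanced-budget multiplier is 1, so ΔY = ΔG = −€286 billion.

−€286 billion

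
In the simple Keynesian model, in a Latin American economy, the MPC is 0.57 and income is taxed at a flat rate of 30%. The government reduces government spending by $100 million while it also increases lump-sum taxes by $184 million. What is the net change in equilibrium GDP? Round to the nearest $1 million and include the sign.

−$341 million

Expenditure multiplier = 1/(1 − c(1−t)) = 1/(1 − 0.57×0.7) = 1/0.601 ≈ 1.664.
ΔG contributes k·ΔG = (−$100 million) / 0.601 ≈ −$166.4 million.
ΔT of +$184 million changes first-round spending by −c·ΔT = −$104.88 million, contributing k·(−c·ΔT) = (−$104.88 million) / 0.601 ≈ −$174.5 million.
Net ΔY = k(ΔG − c·ΔT) = (−$204.88 million) / 0.601 ≈ −$341 million.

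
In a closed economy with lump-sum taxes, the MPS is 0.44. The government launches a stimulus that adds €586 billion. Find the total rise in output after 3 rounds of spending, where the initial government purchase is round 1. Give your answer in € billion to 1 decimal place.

€1,097.9 billion

MPC = 1 − MPS = 1 − 0.44 = 0.56.
Round 1 adds ΔG = €586 billion; each later round is MPC = 0.56 times the previous.
After 3 rounds: 586 + 328.16 + 183.7696 = ΔG·(1 − c^3)/(1 − c) = 586 × (1 − 0.175616)/0.44 ≈ €1,097.9 billion.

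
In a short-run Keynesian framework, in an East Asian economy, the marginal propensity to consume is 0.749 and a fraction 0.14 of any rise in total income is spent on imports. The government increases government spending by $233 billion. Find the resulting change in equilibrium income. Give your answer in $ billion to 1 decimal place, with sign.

Government-spending multiplier = 1/(1 − c + m) = 1/(1 − 0.749 + 0.14) = 1/0.391 ≈ 2.558.
ΔY = k × ΔG = (+$233 billion) / 0.391 ≈ +$595.9 billion.

+$595.9 billion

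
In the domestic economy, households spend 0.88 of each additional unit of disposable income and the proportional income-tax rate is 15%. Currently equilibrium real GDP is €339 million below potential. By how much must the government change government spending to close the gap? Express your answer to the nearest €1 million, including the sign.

+€85 million

Spending multiplier = 1/(1 − c(1−t)) = 1/(1 − 0.88×0.85) = 1/0.252 ≈ 3.968.
Need ΔY = +€339 million, so ΔG = ΔY/k = (+€339 million) × 0.252 ≈ +€85 million.
The government should increase government spending by €85 million.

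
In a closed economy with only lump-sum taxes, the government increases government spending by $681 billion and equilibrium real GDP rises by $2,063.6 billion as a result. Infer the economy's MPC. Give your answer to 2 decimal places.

Implied spending multiplier k = ΔY/ΔG = 2,063.6/681 ≈ 3.0302.
Since k = 1/(1 − MPC), MPC = 1 − 1/k = 1 − ΔG/ΔY = 1 − 681/2,063.6 ≈ 0.67.

0.67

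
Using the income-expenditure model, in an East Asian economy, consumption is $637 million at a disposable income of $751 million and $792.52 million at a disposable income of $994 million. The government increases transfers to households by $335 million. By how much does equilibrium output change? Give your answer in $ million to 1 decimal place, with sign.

+$595.6 million

MPC = ΔC/ΔYd = (792.52 − 637)/(994 − 751) = 155.52/243 = 0.64.
The transfer change shifts disposable income by +$335 million, so first-round consumption changes by c·ΔTR = 0.64 × (+$335 million) = +$214.4 million.
Expenditure multiplier = 1/(1 − MPC) = 1/(1 − 0.64) = 1/0.36 ≈ 2.778.
The transfer multiplier is c × k ≈ 1.778, so ΔY = k × (c·ΔTR) = (+$214.4 million) / 0.36 ≈ +$595.6 million.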